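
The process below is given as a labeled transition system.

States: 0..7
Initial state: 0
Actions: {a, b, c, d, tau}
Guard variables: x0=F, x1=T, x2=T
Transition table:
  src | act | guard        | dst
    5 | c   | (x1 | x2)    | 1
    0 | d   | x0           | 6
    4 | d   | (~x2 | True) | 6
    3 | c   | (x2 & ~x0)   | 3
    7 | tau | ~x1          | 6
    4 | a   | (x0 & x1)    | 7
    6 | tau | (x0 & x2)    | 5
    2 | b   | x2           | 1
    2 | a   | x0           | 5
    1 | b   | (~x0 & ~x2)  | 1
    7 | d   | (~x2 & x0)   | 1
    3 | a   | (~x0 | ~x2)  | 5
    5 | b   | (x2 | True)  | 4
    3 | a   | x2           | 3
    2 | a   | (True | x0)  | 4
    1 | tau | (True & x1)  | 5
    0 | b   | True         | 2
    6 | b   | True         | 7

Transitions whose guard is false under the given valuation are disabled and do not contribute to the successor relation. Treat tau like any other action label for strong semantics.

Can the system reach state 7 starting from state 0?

Guard filter leaves 11 enabled edge(s).
Layer 0: {0}
Layer 1: {2}  total {0,2}
Layer 2: {1,4}  total {0,1,2,4}
Layer 3: {5,6}  total {0,1,2,4,5,6}
Layer 4: {7}  total {0,1,2,4,5,6,7}
R = {0,1,2,4,5,6,7}
witness 7: b·a·d·b

Answer: REACHABLE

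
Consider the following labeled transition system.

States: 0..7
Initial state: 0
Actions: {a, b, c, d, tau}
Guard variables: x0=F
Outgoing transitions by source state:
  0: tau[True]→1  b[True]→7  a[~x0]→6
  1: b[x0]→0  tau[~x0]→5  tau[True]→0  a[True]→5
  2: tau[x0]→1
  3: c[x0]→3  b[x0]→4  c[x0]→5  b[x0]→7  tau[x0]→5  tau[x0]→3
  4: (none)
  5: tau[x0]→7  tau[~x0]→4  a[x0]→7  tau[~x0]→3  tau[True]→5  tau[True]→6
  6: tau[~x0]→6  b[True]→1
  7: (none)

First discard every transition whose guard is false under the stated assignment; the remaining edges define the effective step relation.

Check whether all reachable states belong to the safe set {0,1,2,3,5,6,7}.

Allowed set {0,1,2,3,5,6,7}
R = {0,1,3,4,5,6,7}
  0: safe
  1: safe
  3: safe
  4: ✗ unsafe
  5: safe
  6: safe
  7: safe
reach 4 via tau·tau·tau — violates

Answer: INVARIANT VIOLATED at state 4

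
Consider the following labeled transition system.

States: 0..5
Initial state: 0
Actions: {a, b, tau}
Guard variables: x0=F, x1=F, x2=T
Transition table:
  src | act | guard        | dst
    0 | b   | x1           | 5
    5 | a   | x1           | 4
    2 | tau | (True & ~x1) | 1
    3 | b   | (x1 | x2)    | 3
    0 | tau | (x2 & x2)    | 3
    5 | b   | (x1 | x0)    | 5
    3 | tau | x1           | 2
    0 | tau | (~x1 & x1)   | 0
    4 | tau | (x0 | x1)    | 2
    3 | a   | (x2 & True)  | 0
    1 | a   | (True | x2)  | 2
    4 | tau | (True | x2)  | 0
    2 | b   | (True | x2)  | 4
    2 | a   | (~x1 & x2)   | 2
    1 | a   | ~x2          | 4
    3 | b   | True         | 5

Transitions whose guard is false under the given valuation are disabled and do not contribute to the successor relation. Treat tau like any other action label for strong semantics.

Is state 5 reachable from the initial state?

Answer: REACHABLE

Working:
9 transition(s) survive guard evaluation.
L0 = {0}
L1 = {3}  now seen {0,3}
L2 = {5}  now seen {0,3,5}
Reachable = {0,3,5}
witness 5: tau·b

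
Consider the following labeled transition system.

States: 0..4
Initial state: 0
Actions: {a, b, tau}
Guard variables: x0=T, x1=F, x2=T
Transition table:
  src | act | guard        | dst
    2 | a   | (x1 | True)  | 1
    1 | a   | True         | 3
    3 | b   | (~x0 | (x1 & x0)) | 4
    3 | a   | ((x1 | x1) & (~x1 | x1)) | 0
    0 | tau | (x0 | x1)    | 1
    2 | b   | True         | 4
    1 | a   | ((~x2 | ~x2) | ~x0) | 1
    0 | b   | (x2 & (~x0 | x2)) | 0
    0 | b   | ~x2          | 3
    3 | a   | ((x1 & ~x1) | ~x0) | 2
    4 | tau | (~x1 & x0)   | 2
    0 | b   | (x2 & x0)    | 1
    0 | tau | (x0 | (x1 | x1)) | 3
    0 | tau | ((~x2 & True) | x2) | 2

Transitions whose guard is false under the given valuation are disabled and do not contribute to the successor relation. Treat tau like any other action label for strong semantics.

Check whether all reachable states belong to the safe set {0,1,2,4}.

Answer: INVARIANT VIOLATED at state 3

Trace:
Allowed set {0,1,2,4}
R = {0,1,2,3,4}
  0: ✓
  1: ✓
  2: ✓
  3: ✗ unsafe
  4: ✓
witness against invariant: tau → 3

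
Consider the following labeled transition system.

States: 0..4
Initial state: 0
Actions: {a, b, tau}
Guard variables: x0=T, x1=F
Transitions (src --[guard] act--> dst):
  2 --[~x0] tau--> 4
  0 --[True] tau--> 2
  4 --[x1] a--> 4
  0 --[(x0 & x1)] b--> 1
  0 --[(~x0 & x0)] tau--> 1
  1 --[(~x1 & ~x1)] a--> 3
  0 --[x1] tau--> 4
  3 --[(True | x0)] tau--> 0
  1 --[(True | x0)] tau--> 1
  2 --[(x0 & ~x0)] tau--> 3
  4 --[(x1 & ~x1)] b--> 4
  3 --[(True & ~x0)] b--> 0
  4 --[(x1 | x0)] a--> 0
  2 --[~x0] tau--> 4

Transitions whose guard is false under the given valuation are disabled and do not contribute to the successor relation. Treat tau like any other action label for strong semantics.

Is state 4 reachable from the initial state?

Guard filter leaves 5 enabled edge(s).
depth 0: {0}
depth 1: {2}  cumulative {0,2}
R = {0,2}

Answer: UNREACHABLE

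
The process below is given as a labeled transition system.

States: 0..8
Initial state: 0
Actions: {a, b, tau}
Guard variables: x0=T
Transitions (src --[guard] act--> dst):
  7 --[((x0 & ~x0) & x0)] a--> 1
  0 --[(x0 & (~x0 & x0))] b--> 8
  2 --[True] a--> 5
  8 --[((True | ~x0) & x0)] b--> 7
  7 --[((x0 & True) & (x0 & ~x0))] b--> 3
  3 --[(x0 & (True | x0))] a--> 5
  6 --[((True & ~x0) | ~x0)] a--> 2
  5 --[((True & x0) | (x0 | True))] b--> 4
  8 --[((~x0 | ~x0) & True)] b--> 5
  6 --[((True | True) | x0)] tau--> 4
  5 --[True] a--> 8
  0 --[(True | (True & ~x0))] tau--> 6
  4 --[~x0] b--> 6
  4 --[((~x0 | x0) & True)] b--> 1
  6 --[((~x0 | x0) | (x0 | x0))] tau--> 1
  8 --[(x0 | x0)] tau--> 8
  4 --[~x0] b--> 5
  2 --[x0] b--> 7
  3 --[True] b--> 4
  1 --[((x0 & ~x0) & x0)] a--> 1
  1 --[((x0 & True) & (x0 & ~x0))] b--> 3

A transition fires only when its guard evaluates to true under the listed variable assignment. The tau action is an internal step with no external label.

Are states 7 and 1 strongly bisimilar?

Compute ~ classes (split until stable):
  P[0] = {{0,1,2,3,4,5,6,7,8}}
  P[1] = {{0,6},{1,7},{2,3,5},{4},{8}}
  P[2] = {{0},{1,7},{2},{3},{4},{5},{6},{8}}
8 equivalence class(es) (converged in 3)
7∈{1,7}, 1∈{1,7}

Answer: BISIMILAR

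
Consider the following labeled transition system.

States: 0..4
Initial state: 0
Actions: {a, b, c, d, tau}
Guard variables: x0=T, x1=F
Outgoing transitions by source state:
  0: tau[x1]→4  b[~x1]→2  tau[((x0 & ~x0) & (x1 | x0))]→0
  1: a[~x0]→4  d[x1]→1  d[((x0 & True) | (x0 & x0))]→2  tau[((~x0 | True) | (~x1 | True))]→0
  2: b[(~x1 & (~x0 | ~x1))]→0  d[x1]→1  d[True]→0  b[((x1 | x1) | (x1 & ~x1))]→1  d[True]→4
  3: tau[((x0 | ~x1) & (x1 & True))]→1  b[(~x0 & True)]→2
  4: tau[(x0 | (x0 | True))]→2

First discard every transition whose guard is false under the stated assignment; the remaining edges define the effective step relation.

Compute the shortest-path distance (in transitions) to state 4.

Answer: 2

Analysis:
Layered search for 4:
  L0 = {0}
  L1 = {2}
  L2 = {4}
first hit 4 at d=2 via b·d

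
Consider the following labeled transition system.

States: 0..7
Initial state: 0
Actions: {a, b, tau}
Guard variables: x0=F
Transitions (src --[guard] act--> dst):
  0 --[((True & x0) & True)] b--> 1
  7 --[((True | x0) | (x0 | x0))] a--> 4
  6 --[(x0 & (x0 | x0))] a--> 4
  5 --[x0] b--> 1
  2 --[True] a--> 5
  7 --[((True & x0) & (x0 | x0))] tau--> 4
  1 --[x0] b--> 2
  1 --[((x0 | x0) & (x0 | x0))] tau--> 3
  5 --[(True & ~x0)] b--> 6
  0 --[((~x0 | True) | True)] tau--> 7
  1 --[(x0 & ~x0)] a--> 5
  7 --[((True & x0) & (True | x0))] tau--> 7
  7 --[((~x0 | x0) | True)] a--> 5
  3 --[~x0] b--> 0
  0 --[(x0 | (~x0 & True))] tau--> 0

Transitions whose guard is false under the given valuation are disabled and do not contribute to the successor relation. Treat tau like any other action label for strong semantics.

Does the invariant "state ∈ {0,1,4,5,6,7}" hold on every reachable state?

Answer: INVARIANT HOLDS

Analysis:
Safe = {0,1,4,5,6,7}
R = {0,4,5,6,7}
  0: ✓
  4: ✓
  5: ✓
  6: ✓
  7: ✓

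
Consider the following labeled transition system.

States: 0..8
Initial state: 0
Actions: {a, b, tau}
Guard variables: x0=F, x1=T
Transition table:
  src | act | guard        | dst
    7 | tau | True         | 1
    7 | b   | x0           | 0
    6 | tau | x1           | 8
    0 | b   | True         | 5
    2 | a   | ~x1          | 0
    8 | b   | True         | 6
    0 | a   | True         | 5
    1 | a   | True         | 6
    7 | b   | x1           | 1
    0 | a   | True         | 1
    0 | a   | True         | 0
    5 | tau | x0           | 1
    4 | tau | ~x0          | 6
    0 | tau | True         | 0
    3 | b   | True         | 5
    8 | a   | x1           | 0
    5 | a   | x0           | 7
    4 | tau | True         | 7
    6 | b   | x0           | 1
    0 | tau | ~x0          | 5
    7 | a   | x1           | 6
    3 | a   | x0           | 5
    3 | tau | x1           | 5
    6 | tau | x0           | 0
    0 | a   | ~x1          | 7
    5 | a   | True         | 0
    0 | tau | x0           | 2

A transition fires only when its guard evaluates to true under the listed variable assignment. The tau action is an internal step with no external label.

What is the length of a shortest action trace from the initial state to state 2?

Answer: UNREACHABLE

Analysis:
Layered search for 2:
  L0 = {0}
  L1 = {1,5}
  L2 = {6}
  L3 = {8}
2 never appears.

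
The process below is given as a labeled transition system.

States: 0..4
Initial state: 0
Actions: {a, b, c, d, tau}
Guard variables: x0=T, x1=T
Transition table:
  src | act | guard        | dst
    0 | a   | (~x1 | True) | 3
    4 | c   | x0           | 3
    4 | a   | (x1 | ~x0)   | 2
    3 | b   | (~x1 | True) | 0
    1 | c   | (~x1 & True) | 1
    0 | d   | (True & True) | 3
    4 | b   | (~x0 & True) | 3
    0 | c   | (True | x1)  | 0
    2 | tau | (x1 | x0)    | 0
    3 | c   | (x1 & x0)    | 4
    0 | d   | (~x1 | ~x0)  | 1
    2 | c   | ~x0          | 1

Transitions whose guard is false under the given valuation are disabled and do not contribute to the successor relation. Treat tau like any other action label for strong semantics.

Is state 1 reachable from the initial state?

Answer: UNREACHABLE

Working:
8 transition(s) survive guard evaluation.
depth 0: {0}
depth 1: {3}  total {0,3}
depth 2: {4}  total {0,3,4}
depth 3: {2}  total {0,2,3,4}
Reachable = {0,2,3,4}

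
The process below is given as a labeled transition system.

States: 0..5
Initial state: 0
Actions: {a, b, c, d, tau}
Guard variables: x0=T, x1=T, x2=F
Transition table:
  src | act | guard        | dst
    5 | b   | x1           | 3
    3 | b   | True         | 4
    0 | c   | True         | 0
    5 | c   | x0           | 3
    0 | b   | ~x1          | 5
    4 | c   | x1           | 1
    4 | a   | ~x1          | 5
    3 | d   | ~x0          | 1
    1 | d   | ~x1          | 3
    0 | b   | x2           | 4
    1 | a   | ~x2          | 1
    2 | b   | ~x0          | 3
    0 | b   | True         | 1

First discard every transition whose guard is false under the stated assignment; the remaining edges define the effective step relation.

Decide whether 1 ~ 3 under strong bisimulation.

Bisimulation quotient by refinement:
  π0 = {{0,1,2,3,4,5}}
  π1 = {{0,5},{1},{2},{3},{4}}
  π2 = {{0},{1},{2},{3},{4},{5}}
6 equivalence class(es) (converged in 3)
class of 1: {1}; class of 3: {3}

Answer: NOT BISIMILAR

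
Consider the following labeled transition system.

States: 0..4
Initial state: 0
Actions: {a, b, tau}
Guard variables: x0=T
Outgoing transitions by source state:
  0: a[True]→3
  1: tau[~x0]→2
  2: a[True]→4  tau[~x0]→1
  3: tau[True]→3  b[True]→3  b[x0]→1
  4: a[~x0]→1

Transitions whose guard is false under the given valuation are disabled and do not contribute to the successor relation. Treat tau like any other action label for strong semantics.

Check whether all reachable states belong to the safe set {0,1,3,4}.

Answer: INVARIANT HOLDS

Analysis:
Safe = {0,1,3,4}
Reach set: {0,1,3}
  0: safe
  1: safe
  3: safe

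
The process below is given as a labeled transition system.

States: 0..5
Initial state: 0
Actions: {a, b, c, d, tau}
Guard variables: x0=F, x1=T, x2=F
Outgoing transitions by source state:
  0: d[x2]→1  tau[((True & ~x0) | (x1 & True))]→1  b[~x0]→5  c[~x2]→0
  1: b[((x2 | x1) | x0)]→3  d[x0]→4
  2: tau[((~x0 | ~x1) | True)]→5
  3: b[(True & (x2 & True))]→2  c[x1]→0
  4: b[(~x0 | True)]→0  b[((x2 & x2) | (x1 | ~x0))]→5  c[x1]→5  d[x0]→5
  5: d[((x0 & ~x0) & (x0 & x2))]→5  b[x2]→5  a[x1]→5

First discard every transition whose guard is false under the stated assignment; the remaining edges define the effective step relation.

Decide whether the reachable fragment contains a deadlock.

R = {0,1,3,5}
  0: b→5  c→0  tau→1  [3 out]
  1: b→3  [1 out]
  3: c→0  [1 out]
  5: a→5  [1 out]

Answer: DEADLOCK-FREE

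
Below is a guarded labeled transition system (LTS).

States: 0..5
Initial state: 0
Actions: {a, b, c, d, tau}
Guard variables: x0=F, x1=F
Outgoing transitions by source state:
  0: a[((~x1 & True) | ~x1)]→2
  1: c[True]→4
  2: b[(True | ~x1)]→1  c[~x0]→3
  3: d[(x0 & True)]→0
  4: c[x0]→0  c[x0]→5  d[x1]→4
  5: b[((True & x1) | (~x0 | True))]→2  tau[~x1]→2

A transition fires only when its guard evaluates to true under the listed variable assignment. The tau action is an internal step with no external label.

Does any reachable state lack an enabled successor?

Answer: DEADLOCK at state 3

Working:
Reachable = {0,1,2,3,4}
  0: a→2  [1 out]
  1: c→4  [1 out]
  2: b→1  c→3  [2 out]
  3: ∅  [no exit]
  4: ∅  [no exit]
Path to 3: a·c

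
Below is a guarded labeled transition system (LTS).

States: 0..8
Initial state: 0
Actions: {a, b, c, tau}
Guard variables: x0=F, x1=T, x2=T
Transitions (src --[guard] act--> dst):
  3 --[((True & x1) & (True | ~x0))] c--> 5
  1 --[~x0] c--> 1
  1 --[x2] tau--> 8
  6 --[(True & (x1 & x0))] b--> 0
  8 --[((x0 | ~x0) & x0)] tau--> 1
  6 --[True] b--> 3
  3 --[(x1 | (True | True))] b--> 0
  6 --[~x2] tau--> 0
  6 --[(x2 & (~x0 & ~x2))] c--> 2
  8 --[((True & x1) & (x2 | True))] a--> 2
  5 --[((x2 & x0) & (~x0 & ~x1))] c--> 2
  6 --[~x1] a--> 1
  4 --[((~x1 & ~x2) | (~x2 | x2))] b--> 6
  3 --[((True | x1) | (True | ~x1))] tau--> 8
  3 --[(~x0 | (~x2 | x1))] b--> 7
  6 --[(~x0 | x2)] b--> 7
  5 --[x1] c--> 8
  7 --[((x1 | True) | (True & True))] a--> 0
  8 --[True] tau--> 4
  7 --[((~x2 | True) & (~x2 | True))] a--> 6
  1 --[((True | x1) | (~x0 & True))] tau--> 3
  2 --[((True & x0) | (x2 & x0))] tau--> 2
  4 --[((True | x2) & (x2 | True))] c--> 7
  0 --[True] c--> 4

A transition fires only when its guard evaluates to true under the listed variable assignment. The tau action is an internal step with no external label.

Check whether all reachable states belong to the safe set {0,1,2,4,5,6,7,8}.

Allowed set {0,1,2,4,5,6,7,8}
R = {0,2,3,4,5,6,7,8}
  0: safe
  2: safe
  3: outside
  4: safe
  5: safe
  6: safe
  7: safe
  8: safe
reach 3 via c·b·b — violates

Answer: INVARIANT VIOLATED at state 3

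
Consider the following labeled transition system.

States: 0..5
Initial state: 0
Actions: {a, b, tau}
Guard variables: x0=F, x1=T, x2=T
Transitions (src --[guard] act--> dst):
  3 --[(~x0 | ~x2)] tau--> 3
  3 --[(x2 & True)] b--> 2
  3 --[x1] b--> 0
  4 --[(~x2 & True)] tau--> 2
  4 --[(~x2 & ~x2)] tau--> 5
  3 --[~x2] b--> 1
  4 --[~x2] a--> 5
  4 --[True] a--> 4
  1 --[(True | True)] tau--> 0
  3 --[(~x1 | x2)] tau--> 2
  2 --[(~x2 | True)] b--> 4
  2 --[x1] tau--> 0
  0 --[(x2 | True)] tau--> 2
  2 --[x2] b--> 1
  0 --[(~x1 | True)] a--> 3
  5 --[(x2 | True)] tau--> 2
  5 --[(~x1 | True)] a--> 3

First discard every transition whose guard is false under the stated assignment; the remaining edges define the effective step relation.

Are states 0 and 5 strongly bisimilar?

Bisimulation quotient by refinement:
  π0 = {{0,1,2,3,4,5}}
  π1 = {{0,5},{1},{2,3},{4}}
  π2 = {{0,5},{1},{2},{3},{4}}
Fixed point at round 3; 5 class(es).
[0]={0,5}  [5]={0,5}

Answer: BISIMILAR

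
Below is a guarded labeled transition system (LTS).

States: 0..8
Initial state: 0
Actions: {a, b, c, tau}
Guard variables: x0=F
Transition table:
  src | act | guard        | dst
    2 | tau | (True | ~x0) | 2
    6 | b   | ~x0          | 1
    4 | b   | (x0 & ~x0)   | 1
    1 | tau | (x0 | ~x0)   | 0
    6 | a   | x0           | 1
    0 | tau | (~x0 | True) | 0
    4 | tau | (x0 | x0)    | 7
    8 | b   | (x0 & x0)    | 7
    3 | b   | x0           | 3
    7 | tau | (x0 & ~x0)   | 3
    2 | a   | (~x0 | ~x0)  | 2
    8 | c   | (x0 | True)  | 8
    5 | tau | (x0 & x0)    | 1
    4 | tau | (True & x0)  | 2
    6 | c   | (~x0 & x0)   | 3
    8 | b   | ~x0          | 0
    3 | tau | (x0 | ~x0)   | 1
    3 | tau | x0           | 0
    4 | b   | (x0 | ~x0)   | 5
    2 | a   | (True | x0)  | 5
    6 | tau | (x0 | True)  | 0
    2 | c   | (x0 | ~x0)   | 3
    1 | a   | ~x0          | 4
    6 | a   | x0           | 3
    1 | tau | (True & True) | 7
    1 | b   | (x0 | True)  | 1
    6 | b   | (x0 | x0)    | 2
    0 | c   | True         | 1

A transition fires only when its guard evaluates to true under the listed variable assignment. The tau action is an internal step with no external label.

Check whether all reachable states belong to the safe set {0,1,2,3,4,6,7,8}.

Allowed set {0,1,2,3,4,6,7,8}
R = {0,1,4,5,7}
  0: ✓
  1: ✓
  4: ✓
  5: ✗ unsafe
  7: ✓
witness against invariant: c·a·b → 5

Answer: INVARIANT VIOLATED at state 5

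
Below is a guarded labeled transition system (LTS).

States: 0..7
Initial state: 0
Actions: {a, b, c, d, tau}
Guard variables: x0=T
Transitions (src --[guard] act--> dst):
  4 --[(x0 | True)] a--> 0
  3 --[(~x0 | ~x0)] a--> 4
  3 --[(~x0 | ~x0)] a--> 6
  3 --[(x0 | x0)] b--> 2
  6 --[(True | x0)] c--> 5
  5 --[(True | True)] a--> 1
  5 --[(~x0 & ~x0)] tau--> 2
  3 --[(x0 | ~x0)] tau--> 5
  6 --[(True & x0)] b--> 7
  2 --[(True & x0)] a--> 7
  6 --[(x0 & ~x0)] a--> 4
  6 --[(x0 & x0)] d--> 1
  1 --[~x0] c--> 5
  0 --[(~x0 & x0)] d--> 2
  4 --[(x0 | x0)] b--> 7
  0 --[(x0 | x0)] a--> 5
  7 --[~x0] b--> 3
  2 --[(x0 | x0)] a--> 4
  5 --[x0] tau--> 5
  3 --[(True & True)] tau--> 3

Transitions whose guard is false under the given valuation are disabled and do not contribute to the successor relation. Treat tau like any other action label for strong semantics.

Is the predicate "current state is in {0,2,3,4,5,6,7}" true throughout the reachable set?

Allowed set {0,2,3,4,5,6,7}
Reach set: {0,1,5}
  0: ok
  1: outside
  5: ok
reach 1 via a·a — violates

Answer: INVARIANT VIOLATED at state 1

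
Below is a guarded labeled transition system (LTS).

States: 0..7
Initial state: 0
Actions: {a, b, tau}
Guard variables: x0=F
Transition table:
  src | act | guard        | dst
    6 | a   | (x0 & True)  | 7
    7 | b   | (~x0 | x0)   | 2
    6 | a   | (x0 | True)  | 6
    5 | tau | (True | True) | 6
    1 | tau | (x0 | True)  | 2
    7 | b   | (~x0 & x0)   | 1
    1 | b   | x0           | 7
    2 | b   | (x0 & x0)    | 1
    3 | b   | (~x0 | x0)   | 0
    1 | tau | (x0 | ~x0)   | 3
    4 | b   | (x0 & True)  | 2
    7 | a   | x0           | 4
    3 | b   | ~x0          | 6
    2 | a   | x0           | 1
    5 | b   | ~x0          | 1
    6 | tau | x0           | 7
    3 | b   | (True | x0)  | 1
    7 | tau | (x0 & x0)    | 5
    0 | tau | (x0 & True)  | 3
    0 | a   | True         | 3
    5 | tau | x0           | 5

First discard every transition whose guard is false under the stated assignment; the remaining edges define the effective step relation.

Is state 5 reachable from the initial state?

Answer: UNREACHABLE

Analysis:
10 transition(s) survive guard evaluation.
Layer 0: {0}
Layer 1: {3}  cumulative {0,3}
Layer 2: {1,6}  cumulative {0,1,3,6}
Layer 3: {2}  cumulative {0,1,2,3,6}
R = {0,1,2,3,6}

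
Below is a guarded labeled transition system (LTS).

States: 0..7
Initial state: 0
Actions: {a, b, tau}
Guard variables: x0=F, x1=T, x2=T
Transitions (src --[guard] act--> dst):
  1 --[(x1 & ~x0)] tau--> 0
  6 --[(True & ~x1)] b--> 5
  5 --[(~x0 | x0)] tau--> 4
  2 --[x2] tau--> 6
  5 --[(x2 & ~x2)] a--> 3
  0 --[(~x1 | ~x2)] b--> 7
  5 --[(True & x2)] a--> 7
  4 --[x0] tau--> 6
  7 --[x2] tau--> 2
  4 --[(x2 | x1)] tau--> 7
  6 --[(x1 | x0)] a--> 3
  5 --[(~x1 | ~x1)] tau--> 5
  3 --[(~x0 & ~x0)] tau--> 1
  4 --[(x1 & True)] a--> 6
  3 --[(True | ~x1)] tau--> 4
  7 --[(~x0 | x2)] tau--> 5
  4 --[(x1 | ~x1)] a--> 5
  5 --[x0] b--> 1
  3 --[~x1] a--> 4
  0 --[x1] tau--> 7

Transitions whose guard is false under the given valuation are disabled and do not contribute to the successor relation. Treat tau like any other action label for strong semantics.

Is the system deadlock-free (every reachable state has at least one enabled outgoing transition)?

Answer: DEADLOCK-FREE

Trace:
R = {0,1,2,3,4,5,6,7}
  0: tau→7  [1 exit(s)]
  1: tau→0  [1 exit(s)]
  2: tau→6  [1 exit(s)]
  3: tau→1  tau→4  [2 exit(s)]
  4: a→5  a→6  tau→7  [3 exit(s)]
  5: a→7  tau→4  [2 exit(s)]
  6: a→3  [1 exit(s)]
  7: tau→2  tau→5  [2 exit(s)]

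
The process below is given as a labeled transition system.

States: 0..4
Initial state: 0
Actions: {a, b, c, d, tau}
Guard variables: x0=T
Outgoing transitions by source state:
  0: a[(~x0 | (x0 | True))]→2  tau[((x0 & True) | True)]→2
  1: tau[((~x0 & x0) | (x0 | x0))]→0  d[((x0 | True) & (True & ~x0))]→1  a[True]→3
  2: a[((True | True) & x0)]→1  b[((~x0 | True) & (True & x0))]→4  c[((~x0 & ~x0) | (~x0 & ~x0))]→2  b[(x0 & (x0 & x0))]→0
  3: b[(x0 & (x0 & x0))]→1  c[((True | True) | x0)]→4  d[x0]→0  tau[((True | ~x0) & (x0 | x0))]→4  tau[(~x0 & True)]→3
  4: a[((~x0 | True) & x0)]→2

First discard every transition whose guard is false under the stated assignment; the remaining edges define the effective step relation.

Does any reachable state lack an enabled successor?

Answer: DEADLOCK-FREE

Working:
Reachable = {0,1,2,3,4}
  0: a→2  tau→2  [deg 2]
  1: a→3  tau→0  [deg 2]
  2: a→1  b→0  b→4  [deg 3]
  3: b→1  c→4  d→0  tau→4  [deg 4]
  4: a→2  [deg 1]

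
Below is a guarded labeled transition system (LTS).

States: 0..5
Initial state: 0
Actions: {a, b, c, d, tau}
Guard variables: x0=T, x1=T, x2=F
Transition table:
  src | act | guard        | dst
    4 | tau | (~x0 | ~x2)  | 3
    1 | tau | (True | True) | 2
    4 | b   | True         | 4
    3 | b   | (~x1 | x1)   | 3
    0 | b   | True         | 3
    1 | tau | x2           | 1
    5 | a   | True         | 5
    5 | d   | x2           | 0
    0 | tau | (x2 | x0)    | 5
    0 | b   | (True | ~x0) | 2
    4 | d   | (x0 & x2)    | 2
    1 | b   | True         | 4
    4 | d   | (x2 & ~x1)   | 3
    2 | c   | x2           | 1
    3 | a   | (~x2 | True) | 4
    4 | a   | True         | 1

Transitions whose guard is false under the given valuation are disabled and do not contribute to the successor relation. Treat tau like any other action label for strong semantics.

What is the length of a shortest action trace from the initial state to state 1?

Layered search for 1:
  Layer 0: {0}
  Layer 1: {2,3,5}
  Layer 2: {4}
  Layer 3: {1}
first hit 1 at d=3 via b·a·a

Answer: 3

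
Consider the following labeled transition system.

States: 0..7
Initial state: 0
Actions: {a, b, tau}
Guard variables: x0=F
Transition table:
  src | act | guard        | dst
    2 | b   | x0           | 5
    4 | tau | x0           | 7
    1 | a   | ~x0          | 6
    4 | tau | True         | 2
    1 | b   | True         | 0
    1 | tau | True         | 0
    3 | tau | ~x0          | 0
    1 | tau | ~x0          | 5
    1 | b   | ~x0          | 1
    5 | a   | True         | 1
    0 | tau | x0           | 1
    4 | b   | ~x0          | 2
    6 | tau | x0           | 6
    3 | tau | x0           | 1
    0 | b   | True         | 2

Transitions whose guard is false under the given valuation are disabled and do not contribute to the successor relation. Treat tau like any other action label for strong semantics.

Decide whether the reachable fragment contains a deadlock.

Reachable = {0,2}
  0: b→2  [1 exit(s)]
  2: ∅  [no exit]
Path to 2: b

Answer: DEADLOCK at state 2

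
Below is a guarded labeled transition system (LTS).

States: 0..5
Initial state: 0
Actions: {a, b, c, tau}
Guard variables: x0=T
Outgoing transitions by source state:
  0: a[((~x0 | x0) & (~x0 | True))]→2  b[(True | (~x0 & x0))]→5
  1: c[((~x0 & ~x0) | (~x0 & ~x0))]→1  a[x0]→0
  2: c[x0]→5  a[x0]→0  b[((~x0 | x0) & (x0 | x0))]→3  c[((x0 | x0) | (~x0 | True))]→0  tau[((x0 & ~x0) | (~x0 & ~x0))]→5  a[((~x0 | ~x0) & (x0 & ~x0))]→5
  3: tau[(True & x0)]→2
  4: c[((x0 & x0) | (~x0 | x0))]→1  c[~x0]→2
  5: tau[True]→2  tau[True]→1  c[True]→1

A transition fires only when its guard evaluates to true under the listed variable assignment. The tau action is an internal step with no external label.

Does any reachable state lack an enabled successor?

Answer: DEADLOCK-FREE

Trace:
Reach set: {0,1,2,3,5}
  0: a→2  b→5  [2 out]
  1: a→0  [1 out]
  2: a→0  b→3  c→0  c→5  [4 out]
  3: tau→2  [1 out]
  5: c→1  tau→1  tau→2  [3 out]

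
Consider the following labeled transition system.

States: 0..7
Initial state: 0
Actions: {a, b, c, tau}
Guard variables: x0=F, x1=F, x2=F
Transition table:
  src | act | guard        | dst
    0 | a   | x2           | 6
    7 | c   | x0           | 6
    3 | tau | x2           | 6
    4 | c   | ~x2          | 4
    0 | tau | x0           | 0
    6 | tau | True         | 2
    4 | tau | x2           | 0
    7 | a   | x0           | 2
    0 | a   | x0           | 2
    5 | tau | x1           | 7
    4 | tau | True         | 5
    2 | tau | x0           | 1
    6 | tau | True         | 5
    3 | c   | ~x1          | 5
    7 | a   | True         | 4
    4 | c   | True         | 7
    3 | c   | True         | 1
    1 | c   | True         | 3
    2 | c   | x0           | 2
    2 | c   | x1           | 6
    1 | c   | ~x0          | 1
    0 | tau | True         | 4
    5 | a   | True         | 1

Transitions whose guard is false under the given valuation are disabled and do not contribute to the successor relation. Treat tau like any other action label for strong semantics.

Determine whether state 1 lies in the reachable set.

Answer: REACHABLE

Analysis:
After dropping false guards: 12 live edges.
L0 = {0}
L1 = {4}  now seen {0,4}
L2 = {5,7}  now seen {0,4,5,7}
L3 = {1}  now seen {0,1,4,5,7}
L4 = {3}  now seen {0,1,3,4,5,7}
Reach set: {0,1,3,4,5,7}
Path to 1: tau·tau·a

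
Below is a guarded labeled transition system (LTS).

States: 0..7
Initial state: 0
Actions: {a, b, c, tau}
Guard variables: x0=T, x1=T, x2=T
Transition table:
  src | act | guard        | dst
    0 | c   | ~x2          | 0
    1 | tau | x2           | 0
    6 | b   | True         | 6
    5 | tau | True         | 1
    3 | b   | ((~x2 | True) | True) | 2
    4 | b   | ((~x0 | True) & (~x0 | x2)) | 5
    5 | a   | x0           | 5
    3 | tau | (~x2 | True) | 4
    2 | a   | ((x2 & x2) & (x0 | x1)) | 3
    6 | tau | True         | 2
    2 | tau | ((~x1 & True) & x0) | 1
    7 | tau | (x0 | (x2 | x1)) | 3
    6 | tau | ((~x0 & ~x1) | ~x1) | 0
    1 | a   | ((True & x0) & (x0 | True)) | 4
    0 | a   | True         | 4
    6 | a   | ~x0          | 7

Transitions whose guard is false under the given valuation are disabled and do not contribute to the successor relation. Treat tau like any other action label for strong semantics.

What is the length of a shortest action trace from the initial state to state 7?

Breadth-first toward 7:
  Layer 0: {0}
  Layer 1: {4}
  Layer 2: {5}
  Layer 3: {1}
7 never appears.

Answer: UNREACHABLE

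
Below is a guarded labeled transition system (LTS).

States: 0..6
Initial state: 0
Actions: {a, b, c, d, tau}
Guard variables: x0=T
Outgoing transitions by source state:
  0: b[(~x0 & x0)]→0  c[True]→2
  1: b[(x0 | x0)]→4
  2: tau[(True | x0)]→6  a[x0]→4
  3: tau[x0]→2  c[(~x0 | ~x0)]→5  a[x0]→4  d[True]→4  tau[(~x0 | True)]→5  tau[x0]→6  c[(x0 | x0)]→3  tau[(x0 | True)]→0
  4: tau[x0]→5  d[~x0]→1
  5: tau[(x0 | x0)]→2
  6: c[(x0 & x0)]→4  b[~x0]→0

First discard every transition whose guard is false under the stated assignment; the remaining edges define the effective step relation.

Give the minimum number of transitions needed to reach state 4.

Answer: 2

Analysis:
BFS to 4:
  depth 0: {0}
  depth 1: {2}
  depth 2: {4,6}
depth(4)=2, e.g. c·a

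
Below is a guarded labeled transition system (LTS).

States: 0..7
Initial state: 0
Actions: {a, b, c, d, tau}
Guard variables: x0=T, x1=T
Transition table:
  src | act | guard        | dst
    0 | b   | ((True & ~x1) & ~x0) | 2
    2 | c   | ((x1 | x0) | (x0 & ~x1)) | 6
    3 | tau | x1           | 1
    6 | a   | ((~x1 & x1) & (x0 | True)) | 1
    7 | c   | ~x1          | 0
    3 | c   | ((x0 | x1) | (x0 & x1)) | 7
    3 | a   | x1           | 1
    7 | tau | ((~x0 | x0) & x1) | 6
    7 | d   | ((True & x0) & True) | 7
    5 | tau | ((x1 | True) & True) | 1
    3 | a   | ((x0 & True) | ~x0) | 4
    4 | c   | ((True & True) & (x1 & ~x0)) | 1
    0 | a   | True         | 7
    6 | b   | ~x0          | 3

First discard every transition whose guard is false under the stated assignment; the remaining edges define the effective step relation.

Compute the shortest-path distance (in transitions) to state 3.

BFS to 3:
  depth 0: {0}
  depth 1: {7}
  depth 2: {6}
3 never appears.

Answer: UNREACHABLE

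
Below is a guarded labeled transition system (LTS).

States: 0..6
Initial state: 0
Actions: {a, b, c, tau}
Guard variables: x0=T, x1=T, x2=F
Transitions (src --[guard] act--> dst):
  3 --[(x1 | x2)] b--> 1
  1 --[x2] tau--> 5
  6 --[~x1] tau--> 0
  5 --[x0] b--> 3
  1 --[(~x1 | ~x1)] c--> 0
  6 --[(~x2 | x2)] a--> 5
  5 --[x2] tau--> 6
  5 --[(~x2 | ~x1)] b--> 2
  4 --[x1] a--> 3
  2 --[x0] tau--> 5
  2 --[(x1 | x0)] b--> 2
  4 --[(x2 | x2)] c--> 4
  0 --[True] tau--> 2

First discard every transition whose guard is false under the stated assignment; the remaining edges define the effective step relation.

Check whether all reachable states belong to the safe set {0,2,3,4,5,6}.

Allowed set {0,2,3,4,5,6}
Reach set: {0,1,2,3,5}
  0: safe
  1: outside
  2: safe
  3: safe
  5: safe
reach 1 via tau·tau·b·b — violates

Answer: INVARIANT VIOLATED at state 1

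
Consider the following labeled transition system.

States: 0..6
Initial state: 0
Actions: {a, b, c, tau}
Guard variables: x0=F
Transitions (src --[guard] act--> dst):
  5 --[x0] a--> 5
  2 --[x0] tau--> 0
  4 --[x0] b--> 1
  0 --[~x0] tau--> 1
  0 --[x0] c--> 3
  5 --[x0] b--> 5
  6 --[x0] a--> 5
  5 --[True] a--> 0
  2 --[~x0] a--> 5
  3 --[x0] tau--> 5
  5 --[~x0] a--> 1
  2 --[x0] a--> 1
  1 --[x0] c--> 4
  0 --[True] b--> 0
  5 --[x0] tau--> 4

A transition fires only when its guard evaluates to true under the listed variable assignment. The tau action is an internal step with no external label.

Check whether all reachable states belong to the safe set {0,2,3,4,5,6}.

Inv-set: {0,2,3,4,5,6}
Reach set: {0,1}
  0: ok
  1: ✗ unsafe
witness against invariant: tau → 1

Answer: INVARIANT VIOLATED at state 1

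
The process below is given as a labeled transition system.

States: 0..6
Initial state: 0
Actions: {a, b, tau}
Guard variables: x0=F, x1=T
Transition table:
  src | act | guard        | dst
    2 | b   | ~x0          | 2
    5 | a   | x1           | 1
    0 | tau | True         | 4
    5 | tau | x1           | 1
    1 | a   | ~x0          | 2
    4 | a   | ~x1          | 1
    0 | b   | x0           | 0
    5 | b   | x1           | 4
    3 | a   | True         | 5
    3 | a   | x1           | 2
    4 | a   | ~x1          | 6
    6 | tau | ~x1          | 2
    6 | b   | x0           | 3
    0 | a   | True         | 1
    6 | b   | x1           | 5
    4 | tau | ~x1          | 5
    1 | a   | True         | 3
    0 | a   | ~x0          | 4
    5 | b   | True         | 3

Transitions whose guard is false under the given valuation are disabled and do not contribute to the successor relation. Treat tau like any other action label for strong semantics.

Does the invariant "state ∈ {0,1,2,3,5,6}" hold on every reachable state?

Inv-set: {0,1,2,3,5,6}
R = {0,1,2,3,4,5}
  0: ✓
  1: ✓
  2: ✓
  3: ✓
  4: outside
  5: ✓
witness against invariant: tau → 4

Answer: INVARIANT VIOLATED at state 4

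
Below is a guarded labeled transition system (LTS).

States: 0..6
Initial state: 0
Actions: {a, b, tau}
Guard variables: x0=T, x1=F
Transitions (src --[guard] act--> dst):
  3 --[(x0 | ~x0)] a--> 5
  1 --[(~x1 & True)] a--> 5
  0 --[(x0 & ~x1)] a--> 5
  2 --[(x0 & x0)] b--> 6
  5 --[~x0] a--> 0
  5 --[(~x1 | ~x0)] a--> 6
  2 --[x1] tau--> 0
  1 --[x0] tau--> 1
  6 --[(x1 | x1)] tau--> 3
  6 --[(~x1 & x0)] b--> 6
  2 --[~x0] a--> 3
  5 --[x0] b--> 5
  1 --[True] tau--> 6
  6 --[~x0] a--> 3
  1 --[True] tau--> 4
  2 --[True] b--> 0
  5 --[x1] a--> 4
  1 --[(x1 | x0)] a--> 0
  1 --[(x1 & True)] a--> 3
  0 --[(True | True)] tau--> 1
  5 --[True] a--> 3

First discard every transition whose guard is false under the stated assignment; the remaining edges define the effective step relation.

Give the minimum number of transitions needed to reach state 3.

BFS to 3:
  L0 = {0}
  L1 = {1,5}
  L2 = {3,4,6}
3 enters at depth 2; path a·a

Answer: 2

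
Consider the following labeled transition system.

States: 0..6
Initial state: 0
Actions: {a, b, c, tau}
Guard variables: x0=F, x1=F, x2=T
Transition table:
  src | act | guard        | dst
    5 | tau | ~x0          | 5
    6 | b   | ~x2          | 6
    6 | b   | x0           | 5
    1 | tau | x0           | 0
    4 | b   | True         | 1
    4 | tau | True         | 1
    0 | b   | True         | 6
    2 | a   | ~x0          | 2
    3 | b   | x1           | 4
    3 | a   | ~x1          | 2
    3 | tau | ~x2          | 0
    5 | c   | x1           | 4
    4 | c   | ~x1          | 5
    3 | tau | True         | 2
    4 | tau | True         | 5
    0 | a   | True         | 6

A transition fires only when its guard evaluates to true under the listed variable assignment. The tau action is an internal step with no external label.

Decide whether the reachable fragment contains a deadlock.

Answer: DEADLOCK at state 6

Trace:
R = {0,6}
  0: a→6  b→6  [deg 2]
  6: ∅  [no exit]
Path to 6: b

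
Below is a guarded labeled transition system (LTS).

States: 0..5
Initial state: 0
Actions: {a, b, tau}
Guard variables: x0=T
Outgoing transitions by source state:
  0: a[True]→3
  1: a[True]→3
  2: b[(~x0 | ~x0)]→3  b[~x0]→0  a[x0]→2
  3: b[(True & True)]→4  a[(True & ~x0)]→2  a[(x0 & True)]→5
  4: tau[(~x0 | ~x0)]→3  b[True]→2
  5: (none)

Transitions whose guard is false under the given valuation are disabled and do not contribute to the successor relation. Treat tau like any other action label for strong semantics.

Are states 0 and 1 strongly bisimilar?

Compute ~ classes (split until stable):
  P[0] = {{0,1,2,3,4,5}}
  P[1] = {{0,1,2},{3},{4},{5}}
  P[2] = {{0,1},{2},{3},{4},{5}}
Fixed point at round 3; 5 class(es).
0∈{0,1}, 1∈{0,1}

Answer: BISIMILAR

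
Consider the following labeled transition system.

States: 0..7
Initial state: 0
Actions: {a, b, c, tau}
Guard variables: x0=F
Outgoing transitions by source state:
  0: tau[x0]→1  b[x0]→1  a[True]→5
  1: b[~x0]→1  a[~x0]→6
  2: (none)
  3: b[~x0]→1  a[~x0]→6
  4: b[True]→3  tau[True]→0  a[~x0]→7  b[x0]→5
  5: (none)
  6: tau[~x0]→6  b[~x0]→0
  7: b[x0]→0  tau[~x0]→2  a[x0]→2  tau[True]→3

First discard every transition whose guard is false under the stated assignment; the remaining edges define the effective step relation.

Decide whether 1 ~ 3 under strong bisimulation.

Answer: BISIMILAR

Analysis:
Compute ~ classes (split until stable):
  round 0: {{0,1,2,3,4,5,6,7}}
  round 1: {{0},{1,3},{2,5},{4},{6},{7}}
6 equivalence class(es) (converged in 2)
class of 1: {1,3}; class of 3: {1,3}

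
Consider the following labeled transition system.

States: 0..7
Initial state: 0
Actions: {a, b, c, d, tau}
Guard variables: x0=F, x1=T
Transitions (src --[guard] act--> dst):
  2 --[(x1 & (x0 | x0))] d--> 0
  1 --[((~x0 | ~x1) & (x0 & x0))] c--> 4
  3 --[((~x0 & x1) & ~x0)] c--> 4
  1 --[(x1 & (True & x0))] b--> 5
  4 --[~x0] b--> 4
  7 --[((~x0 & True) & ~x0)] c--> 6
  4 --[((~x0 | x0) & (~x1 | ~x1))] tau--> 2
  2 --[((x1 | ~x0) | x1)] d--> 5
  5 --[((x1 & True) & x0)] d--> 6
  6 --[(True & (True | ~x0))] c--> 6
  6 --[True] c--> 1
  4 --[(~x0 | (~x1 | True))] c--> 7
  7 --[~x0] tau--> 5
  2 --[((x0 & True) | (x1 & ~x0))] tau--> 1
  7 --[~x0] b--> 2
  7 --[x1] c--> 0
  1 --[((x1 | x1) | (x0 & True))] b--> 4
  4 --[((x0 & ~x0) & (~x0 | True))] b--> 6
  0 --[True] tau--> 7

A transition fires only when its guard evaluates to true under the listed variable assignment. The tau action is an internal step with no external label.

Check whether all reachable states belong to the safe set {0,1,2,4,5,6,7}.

Answer: INVARIANT HOLDS

Analysis:
Allowed set {0,1,2,4,5,6,7}
Reach set: {0,1,2,4,5,6,7}
  0: safe
  1: safe
  2: safe
  4: safe
  5: safe
  6: safe
  7: safe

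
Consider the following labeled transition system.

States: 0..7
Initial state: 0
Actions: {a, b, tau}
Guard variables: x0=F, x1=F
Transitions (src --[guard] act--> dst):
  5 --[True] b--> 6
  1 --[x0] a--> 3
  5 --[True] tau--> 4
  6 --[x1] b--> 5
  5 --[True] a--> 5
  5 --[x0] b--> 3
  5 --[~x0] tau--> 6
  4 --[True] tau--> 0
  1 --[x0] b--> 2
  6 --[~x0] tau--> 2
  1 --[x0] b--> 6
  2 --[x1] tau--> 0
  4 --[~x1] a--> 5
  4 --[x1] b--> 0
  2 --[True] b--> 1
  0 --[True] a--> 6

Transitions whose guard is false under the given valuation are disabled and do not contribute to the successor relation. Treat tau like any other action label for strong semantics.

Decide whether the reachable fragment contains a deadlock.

Reachable = {0,1,2,6}
  0: a→6  [1 out]
  1: ∅  [no exit]
  2: b→1  [1 out]
  6: tau→2  [1 out]
witness 1: a·tau·b

Answer: DEADLOCK at state 1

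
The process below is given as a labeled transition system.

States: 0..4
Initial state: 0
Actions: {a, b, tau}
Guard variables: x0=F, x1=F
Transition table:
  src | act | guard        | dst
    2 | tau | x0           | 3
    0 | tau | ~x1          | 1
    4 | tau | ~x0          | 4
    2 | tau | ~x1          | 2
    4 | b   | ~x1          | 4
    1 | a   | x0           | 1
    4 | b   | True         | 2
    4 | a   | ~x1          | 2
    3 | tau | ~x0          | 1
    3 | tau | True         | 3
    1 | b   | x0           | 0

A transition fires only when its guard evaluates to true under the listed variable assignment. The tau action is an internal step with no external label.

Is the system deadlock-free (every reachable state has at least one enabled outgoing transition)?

Reachable = {0,1}
  0: tau→1  [1 exit(s)]
  1: ∅  [STUCK]
witness 1: tau

Answer: DEADLOCK at state 1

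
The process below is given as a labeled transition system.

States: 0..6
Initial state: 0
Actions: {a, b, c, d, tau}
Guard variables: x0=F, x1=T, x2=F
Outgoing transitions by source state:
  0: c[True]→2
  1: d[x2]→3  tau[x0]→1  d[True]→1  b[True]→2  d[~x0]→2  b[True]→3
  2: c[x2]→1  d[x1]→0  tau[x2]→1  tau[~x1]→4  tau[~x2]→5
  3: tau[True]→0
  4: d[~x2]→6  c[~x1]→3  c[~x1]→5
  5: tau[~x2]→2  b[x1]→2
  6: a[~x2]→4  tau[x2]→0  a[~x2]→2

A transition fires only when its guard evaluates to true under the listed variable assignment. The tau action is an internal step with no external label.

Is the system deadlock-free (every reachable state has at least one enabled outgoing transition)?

Reach set: {0,2,5}
  0: c→2  [1 exit(s)]
  2: d→0  tau→5  [2 exit(s)]
  5: b→2  tau→2  [2 exit(s)]

Answer: DEADLOCK-FREE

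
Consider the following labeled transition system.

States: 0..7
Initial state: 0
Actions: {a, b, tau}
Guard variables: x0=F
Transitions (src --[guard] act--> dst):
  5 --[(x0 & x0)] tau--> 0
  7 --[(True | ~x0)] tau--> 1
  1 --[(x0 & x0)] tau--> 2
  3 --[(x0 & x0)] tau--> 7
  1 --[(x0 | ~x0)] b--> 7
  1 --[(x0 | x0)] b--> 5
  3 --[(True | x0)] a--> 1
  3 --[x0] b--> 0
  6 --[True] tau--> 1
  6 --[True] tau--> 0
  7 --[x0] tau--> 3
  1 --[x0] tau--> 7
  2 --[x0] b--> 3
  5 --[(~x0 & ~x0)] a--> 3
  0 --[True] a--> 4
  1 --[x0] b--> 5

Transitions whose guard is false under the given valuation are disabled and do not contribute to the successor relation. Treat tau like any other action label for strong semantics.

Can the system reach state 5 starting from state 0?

Answer: UNREACHABLE

Working:
7 transition(s) survive guard evaluation.
Layer 0: {0}
Layer 1: {4}  now seen {0,4}
R = {0,4}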